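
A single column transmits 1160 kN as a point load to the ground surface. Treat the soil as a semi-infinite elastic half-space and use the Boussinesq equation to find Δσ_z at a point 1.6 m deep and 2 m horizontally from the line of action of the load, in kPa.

Boussinesq vertical stress below a point load on an elastic half-space:
Δσ_z = 3P/(2πz²) · [1 + (r/z)²]^(−5/2)
r/z = 2/1.6 = 1.25; [1+(r/z)²]^(−5/2) = 0.095135.
Δσ_z = 3×1160/(2π×1.6²) × 0.095135 = 216.35 × 0.095135 = 20.58 kPa

Δσ_z ≈ 20.6 kPa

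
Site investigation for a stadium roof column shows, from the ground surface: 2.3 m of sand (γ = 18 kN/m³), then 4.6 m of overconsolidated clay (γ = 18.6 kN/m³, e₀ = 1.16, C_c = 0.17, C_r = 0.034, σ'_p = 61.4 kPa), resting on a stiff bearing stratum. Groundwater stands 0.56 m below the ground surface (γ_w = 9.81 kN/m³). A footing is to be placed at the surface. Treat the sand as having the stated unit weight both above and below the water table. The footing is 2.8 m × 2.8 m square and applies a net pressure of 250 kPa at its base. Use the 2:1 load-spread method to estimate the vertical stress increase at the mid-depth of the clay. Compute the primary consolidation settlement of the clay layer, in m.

Mid-depth of clay below the ground surface: z = 2.3 + 4.6/2 = 4.6 m.
Total vertical stress at mid-clay: σ_v = 18×2.3 + 18.6×2.3 = 84.18 kPa.
Pore pressure: u = 9.81×(4.6 − 0.56) = 39.632 kPa.
Initial effective stress: σ'_0 = σ_v − u = 84.18 − 39.632 = 44.548 kPa.
Stress increase at mid-clay by the 2:1 spreading method:
Δσ = qBL/((B+z)(L+z)) = 250×2.8×2.8/((2.8+4.6)(2.8+4.6)) = 35.793 kPa
Final effective stress: σ'_f = 44.548 + 35.793 = 80.341 kPa.
σ'_f = 80.341 > σ'_p = 61.4 kPa, so the stress path crosses the preconsolidation pressure — recompression up to σ'_p, then virgin compression beyond:
S_c = H/(1+e₀)·[C_r·log₁₀(σ'_p/σ'_0) + C_c·log₁₀(σ'_f/σ'_p)]
    = 4.6/2.16 × [0.034×log₁₀(61.4/44.548) + 0.17×log₁₀(80.341/61.4)]
    = 2.1296 × [0.0047376 + 0.019851] = 0.05236 m

S_c ≈ 0.0524 m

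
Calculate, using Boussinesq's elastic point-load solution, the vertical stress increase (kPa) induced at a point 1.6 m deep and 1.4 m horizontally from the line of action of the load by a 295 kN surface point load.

Boussinesq vertical stress below a point load on an elastic half-space:
Δσ_z = 3P/(2πz²) · [1 + (r/z)²]^(−5/2)
r/z = 1.4/1.6 = 0.875; [1+(r/z)²]^(−5/2) = 0.24141.
Δσ_z = 3×295/(2π×1.6²) × 0.24141 = 55.02 × 0.24141 = 13.28 kPa

Δσ_z ≈ 13.3 kPa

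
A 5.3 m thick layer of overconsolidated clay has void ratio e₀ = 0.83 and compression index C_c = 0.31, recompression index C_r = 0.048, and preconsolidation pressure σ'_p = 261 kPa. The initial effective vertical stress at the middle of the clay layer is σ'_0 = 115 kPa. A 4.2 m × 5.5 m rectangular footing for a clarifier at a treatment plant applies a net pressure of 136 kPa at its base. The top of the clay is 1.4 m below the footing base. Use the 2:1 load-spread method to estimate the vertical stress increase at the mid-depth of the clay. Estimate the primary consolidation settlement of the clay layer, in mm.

S_c ≈ 18 mm

Mid-depth of clay below the footing base: z = 1.4 + 5.3/2 = 4.05 m.
Stress increase at mid-clay by the 2:1 spreading method:
Δσ = qBL/((B+z)(L+z)) = 136×4.2×5.5/((4.2+4.05)(5.5+4.05)) = 39.874 kPa
Final effective stress: σ'_f = 115 + 39.874 = 154.87 kPa.
σ'_f = 154.87 ≤ σ'_p = 261 kPa, so the clay remains overconsolidated and only the recompression index applies:
S_c = C_r·H/(1+e₀)·log₁₀(σ'_f/σ'_0) = 0.048×5.3/1.83×log₁₀(154.87/115)
    = 0.13902 × 0.12927 = 0.01797 m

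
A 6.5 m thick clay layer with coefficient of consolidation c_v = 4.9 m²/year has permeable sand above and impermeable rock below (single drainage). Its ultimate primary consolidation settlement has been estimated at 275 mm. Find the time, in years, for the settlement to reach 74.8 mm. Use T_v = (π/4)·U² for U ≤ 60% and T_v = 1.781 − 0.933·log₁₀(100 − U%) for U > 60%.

Drainage path length: H_d = H = 6.5 m (single drainage).
U = S(t)/S_ult = 74.8/275 = 0.272.
U ≤ 60%: T_v = (π/4)·U² = (π/4)×0.272² = 0.058107.
t = T_v·H_d²/c_v = 0.058107×6.5²/4.9 = 0.501 years.

t ≈ 0.501 years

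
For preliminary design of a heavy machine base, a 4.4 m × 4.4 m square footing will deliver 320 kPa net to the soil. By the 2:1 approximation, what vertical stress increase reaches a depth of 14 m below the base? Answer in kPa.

By the 2:1 method the load spreads at 1 horizontal : 2 vertical, so at depth z the loaded area has grown by z in each plan dimension:
Δσ = qBL/((B+z)(L+z)) = 320×4.4×4.4/((4.4+14)(4.4+14)) = 18.299 kPa

Δσ_z ≈ 18.3 kPa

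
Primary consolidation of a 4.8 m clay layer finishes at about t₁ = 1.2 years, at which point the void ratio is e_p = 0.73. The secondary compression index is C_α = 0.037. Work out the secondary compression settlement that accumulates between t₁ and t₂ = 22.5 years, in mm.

Secondary compression: S_s = C_α·H/(1+e_p)·log₁₀(t₂/t₁)
S_s = 0.037×4.8/(1+0.73)×log₁₀(22.5/1.2)
    = 0.1027 × 1.273 = 0.1307 m

S_s ≈ 131 mm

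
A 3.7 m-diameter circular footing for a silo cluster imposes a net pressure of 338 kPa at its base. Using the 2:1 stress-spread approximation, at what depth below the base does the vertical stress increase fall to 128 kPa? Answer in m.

2:1 spreading — at depth z the loaded area has grown by z in each plan dimension:
qD²/(D+z)² = Δσ_z ⇒ z = D(√(q/Δσ_z) − 1) = 3.7×(√(338/128) − 1) = 2.312 m

z ≈ 2.31 m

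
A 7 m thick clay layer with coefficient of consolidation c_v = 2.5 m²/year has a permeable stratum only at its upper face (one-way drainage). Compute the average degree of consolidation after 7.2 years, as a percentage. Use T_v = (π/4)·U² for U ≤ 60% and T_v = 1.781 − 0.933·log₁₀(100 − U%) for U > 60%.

Drainage path length: H_d = H = 7 m (single drainage).
T_v = c_v·t/H_d² = 2.5×7.2/7² = 0.36735.
T_v = 0.36735 corresponds to the U > 60% branch:
U = 1 − 10^((1.781 − T_v)/0.933)/100 = 0.6725

U ≈ 67.3 %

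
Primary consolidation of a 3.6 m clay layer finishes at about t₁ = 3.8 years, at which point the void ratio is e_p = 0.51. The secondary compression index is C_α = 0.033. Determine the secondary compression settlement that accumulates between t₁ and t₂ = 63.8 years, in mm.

S_s ≈ 96.4 mm

Secondary compression: S_s = C_α·H/(1+e_p)·log₁₀(t₂/t₁)
S_s = 0.033×3.6/(1+0.51)×log₁₀(63.8/3.8)
    = 0.07868 × 1.225 = 0.09638 m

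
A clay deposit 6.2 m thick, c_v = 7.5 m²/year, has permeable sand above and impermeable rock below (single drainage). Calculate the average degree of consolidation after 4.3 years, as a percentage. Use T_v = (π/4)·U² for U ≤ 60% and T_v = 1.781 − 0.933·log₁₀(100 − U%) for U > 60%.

U ≈ 89.8 %

Drainage path length: H_d = H = 6.2 m (single drainage).
T_v = c_v·t/H_d² = 7.5×4.3/6.2² = 0.83897.
T_v = 0.83897 corresponds to the U > 60% branch:
U = 1 − 10^((1.781 − T_v)/0.933)/100 = 0.8977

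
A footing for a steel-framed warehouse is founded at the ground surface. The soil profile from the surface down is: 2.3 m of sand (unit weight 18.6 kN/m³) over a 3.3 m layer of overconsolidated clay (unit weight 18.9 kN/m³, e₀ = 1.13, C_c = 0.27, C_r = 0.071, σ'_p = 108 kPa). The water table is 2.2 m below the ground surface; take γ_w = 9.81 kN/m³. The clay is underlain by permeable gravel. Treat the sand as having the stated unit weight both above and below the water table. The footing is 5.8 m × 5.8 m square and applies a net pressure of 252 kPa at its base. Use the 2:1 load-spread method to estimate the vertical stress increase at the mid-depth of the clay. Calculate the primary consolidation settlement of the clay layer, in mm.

S_c ≈ 85.4 mm

Mid-depth of clay below the ground surface: z = 2.3 + 3.3/2 = 3.95 m.
Total vertical stress at mid-clay: σ_v = 18.6×2.3 + 18.9×1.65 = 73.965 kPa.
Pore pressure: u = 9.81×(3.95 − 2.2) = 17.168 kPa.
Initial effective stress: σ'_0 = σ_v − u = 73.965 − 17.168 = 56.797 kPa.
Stress increase at mid-clay by the 2:1 spreading method:
Δσ = qBL/((B+z)(L+z)) = 252×5.8×5.8/((5.8+3.95)(5.8+3.95)) = 89.176 kPa
Final effective stress: σ'_f = 56.797 + 89.176 = 145.97 kPa.
σ'_f = 145.97 > σ'_p = 108 kPa, so the stress path crosses the preconsolidation pressure — recompression up to σ'_p, then virgin compression beyond:
S_c = H/(1+e₀)·[C_r·log₁₀(σ'_p/σ'_0) + C_c·log₁₀(σ'_f/σ'_p)]
    = 3.3/2.13 × [0.071×log₁₀(108/56.797) + 0.27×log₁₀(145.97/108)]
    = 1.5493 × [0.019816 + 0.035327] = 0.08543 m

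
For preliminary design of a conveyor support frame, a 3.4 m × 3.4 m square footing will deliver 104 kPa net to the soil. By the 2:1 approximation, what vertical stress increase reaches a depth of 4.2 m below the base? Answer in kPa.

By the 2:1 method the load spreads at 1 horizontal : 2 vertical, so at depth z the loaded area has grown by z in each plan dimension:
Δσ = qBL/((B+z)(L+z)) = 104×3.4×3.4/((3.4+4.2)(3.4+4.2)) = 20.814 kPa

Δσ_z ≈ 20.8 kPa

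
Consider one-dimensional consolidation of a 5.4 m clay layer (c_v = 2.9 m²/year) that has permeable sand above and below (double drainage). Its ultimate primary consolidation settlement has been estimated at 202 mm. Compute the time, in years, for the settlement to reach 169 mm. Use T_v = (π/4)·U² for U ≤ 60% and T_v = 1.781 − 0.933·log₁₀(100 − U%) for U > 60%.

Drainage path length: H_d = H/2 = 2.7 m (double drainage).
U = S(t)/S_ult = 169/202 = 0.8366.
U > 60%: T_v = 1.781 − 0.933·log₁₀(100 − 83.663) = 0.64912.
t = T_v·H_d²/c_v = 0.64912×2.7²/2.9 = 1.632 years.

t ≈ 1.63 years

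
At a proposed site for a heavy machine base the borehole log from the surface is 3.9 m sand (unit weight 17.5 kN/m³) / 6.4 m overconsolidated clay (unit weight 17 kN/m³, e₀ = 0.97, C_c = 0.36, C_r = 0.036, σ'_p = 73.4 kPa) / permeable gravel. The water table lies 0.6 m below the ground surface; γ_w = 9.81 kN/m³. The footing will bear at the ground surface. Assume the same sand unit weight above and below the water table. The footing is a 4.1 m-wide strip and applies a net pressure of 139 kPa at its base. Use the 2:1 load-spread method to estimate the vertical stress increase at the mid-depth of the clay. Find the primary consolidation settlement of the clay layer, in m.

Mid-depth of clay below the ground surface: z = 3.9 + 6.4/2 = 7.1 m.
Total vertical stress at mid-clay: σ_v = 17.5×3.9 + 17×3.2 = 122.65 kPa.
Pore pressure: u = 9.81×(7.1 − 0.6) = 63.765 kPa.
Initial effective stress: σ'_0 = σ_v − u = 122.65 − 63.765 = 58.885 kPa.
Stress increase at mid-clay by the 2:1 spreading method:
Δσ = qB/(B+z) = 139×4.1/(4.1+7.1) = 50.884 kPa
Final effective stress: σ'_f = 58.885 + 50.884 = 109.77 kPa.
σ'_f = 109.77 > σ'_p = 73.4 kPa, so the stress path crosses the preconsolidation pressure — recompression up to σ'_p, then virgin compression beyond:
S_c = H/(1+e₀)·[C_r·log₁₀(σ'_p/σ'_0) + C_c·log₁₀(σ'_f/σ'_p)]
    = 6.4/1.97 × [0.036×log₁₀(73.4/58.885) + 0.36×log₁₀(109.77/73.4)]
    = 3.2487 × [0.0034449 + 0.062924] = 0.2156 m

S_c ≈ 0.216 m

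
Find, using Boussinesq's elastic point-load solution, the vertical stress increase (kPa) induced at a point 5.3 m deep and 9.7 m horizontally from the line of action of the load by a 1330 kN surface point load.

Boussinesq vertical stress below a point load on an elastic half-space:
Δσ_z = 3P/(2πz²) · [1 + (r/z)²]^(−5/2)
r/z = 9.7/5.3 = 1.8302; [1+(r/z)²]^(−5/2) = 0.025344.
Δσ_z = 3×1330/(2π×5.3²) × 0.025344 = 22.607 × 0.025344 = 0.573 kPa

Δσ_z ≈ 0.573 kPa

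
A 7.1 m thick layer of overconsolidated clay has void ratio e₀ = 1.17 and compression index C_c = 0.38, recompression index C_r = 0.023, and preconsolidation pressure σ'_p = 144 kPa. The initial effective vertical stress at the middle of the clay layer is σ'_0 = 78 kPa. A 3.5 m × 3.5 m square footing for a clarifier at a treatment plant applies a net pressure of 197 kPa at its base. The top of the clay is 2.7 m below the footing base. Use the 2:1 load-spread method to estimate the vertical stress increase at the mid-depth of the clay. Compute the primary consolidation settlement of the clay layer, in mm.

S_c ≈ 9.21 mm

Mid-depth of clay below the footing base: z = 2.7 + 7.1/2 = 6.25 m.
Stress increase at mid-clay by the 2:1 spreading method:
Δσ = qBL/((B+z)(L+z)) = 197×3.5×3.5/((3.5+6.25)(3.5+6.25)) = 25.386 kPa
Final effective stress: σ'_f = 78 + 25.386 = 103.39 kPa.
σ'_f = 103.39 ≤ σ'_p = 144 kPa, so the clay remains overconsolidated and only the recompression index applies:
S_c = C_r·H/(1+e₀)·log₁₀(σ'_f/σ'_0) = 0.023×7.1/2.17×log₁₀(103.39/78)
    = 0.075254 × 0.12238 = 0.00921 m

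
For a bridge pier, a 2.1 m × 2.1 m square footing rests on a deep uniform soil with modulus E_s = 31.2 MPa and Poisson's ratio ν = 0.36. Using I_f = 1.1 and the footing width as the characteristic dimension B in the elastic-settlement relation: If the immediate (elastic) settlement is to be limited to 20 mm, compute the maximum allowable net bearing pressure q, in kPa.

E_s = 31.2 MPa = 31200 kPa.
S_e = q·B·(1−ν²)/E_s · I_f  ⇒  q = S_e·E_s / (B·(1−ν²)·I_f).
q = 0.02 × 31200 / (2.1 × 0.8704 × 1.1) = 310.4 kPa

q ≈ 310 kPa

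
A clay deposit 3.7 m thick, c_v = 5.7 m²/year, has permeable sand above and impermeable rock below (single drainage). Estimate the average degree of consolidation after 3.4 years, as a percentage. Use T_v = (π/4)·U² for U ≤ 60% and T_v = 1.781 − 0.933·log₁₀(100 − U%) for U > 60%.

Drainage path length: H_d = H = 3.7 m (single drainage).
T_v = c_v·t/H_d² = 5.7×3.4/3.7² = 1.4156.
T_v = 1.4156 corresponds to the U > 60% branch:
U = 1 − 10^((1.781 − T_v)/0.933)/100 = 0.9754

U ≈ 97.5 %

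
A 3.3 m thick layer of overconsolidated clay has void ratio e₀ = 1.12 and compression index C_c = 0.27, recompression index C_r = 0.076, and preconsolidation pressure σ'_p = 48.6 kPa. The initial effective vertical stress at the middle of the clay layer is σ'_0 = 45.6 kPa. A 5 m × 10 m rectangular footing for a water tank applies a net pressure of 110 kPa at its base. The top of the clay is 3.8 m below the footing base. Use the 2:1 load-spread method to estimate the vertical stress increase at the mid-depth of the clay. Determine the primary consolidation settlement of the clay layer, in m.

S_c ≈ 0.0935 m

Mid-depth of clay below the footing base: z = 3.8 + 3.3/2 = 5.45 m.
Stress increase at mid-clay by the 2:1 spreading method:
Δσ = qBL/((B+z)(L+z)) = 110×5×10/((5+5.45)(10+5.45)) = 34.066 kPa
Final effective stress: σ'_f = 45.6 + 34.066 = 79.666 kPa.
σ'_f = 79.666 > σ'_p = 48.6 kPa, so the stress path crosses the preconsolidation pressure — recompression up to σ'_p, then virgin compression beyond:
S_c = H/(1+e₀)·[C_r·log₁₀(σ'_p/σ'_0) + C_c·log₁₀(σ'_f/σ'_p)]
    = 3.3/2.12 × [0.076×log₁₀(48.6/45.6) + 0.27×log₁₀(79.666/48.6)]
    = 1.5566 × [0.002103 + 0.057952] = 0.09348 m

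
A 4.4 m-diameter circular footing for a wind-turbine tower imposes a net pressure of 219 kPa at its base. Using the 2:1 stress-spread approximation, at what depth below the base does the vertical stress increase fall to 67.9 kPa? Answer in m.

2:1 spreading — at depth z the loaded area has grown by z in each plan dimension:
qD²/(D+z)² = Δσ_z ⇒ z = D(√(q/Δσ_z) − 1) = 4.4×(√(219/67.9) − 1) = 3.502 m

z ≈ 3.5 m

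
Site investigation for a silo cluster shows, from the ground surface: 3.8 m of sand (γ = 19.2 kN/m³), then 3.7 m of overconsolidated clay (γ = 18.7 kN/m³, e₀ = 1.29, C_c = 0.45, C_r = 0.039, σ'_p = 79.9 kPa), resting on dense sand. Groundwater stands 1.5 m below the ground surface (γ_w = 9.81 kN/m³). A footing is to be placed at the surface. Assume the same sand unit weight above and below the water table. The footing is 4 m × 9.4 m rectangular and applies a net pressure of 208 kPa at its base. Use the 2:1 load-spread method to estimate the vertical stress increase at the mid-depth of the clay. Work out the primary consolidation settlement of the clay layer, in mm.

S_c ≈ 135 mm

Mid-depth of clay below the ground surface: z = 3.8 + 3.7/2 = 5.65 m.
Total vertical stress at mid-clay: σ_v = 19.2×3.8 + 18.7×1.85 = 107.55 kPa.
Pore pressure: u = 9.81×(5.65 − 1.5) = 40.712 kPa.
Initial effective stress: σ'_0 = σ_v − u = 107.55 − 40.712 = 66.838 kPa.
Stress increase at mid-clay by the 2:1 spreading method:
Δσ = qBL/((B+z)(L+z)) = 208×4×9.4/((4+5.65)(9.4+5.65)) = 53.85 kPa
Final effective stress: σ'_f = 66.838 + 53.85 = 120.69 kPa.
σ'_f = 120.69 > σ'_p = 79.9 kPa, so the stress path crosses the preconsolidation pressure — recompression up to σ'_p, then virgin compression beyond:
S_c = H/(1+e₀)·[C_r·log₁₀(σ'_p/σ'_0) + C_c·log₁₀(σ'_f/σ'_p)]
    = 3.7/2.29 × [0.039×log₁₀(79.9/66.838) + 0.45×log₁₀(120.69/79.9)]
    = 1.6157 × [0.0030234 + 0.080606] = 0.1351 m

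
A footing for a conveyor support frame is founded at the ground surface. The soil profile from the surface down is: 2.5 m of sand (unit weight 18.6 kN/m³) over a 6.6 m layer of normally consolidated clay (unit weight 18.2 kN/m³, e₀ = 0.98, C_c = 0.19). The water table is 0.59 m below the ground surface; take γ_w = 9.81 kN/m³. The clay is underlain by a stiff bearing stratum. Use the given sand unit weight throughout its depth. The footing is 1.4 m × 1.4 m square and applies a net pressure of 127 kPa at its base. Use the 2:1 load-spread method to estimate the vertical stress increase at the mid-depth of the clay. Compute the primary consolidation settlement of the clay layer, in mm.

S_c ≈ 22.8 mm

Mid-depth of clay below the ground surface: z = 2.5 + 6.6/2 = 5.8 m.
Total vertical stress at mid-clay: σ_v = 18.6×2.5 + 18.2×3.3 = 106.56 kPa.
Pore pressure: u = 9.81×(5.8 − 0.59) = 51.11 kPa.
Initial effective stress: σ'_0 = σ_v − u = 106.56 − 51.11 = 55.45 kPa.
Stress increase at mid-clay by the 2:1 spreading method:
Δσ = qBL/((B+z)(L+z)) = 127×1.4×1.4/((1.4+5.8)(1.4+5.8)) = 4.8017 kPa
Final effective stress: σ'_f = σ'_0 + Δσ = 55.45 + 4.8017 = 60.252 kPa.
Normally consolidated clay, so the full stress increment lies on the virgin compression line:
S_c = C_c·H/(1+e₀)·log₁₀(σ'_f/σ'_0) = 0.19×6.6/(1+0.98)×log₁₀(60.252/55.45)
    = 0.63333 × 0.03607 = 0.02284 m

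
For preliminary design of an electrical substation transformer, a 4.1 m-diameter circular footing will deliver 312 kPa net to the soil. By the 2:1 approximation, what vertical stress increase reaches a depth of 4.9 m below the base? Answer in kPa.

Δσ_z ≈ 64.8 kPa

By the 2:1 method the load spreads at 1 horizontal : 2 vertical, so at depth z the loaded area has grown by z in each plan dimension:
Δσ ≈ qD²/(D+z)² = 312×4.1²/(4.1+4.9)² = 64.75 kPa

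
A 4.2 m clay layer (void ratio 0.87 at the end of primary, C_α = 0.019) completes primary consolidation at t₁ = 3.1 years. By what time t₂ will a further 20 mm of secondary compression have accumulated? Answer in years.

S_s = C_α·H/(1+e_p)·log₁₀(t₂/t₁) ⇒ log₁₀(t₂/t₁) = S_s·(1+e_p)/(C_α·H).
log₁₀(t₂/t₁) = 0.02 × (1+0.87) / (0.019×4.2) = 0.4687
t₂ = t₁ × 10^0.4687 = 3.1 × 2.942 = 9.121 years

t₂ ≈ 9.12 years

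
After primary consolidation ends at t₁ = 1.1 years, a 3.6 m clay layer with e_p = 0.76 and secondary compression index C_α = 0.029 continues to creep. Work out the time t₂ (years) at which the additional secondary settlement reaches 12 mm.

S_s = C_α·H/(1+e_p)·log₁₀(t₂/t₁) ⇒ log₁₀(t₂/t₁) = S_s·(1+e_p)/(C_α·H).
log₁₀(t₂/t₁) = 0.012 × (1+0.76) / (0.029×3.6) = 0.2023
t₂ = t₁ × 10^0.2023 = 1.1 × 1.593 = 1.753 years

t₂ ≈ 1.75 years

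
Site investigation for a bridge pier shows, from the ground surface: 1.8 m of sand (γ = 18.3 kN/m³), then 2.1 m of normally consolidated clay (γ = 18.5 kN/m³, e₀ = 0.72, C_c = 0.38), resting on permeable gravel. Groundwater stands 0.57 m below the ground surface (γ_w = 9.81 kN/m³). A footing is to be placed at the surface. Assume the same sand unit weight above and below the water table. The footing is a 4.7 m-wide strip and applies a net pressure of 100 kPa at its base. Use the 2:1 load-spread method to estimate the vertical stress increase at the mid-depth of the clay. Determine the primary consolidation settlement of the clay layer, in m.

Mid-depth of clay below the ground surface: z = 1.8 + 2.1/2 = 2.85 m.
Total vertical stress at mid-clay: σ_v = 18.3×1.8 + 18.5×1.05 = 52.365 kPa.
Pore pressure: u = 9.81×(2.85 − 0.57) = 22.367 kPa.
Initial effective stress: σ'_0 = σ_v − u = 52.365 − 22.367 = 29.998 kPa.
Stress increase at mid-clay by the 2:1 spreading method:
Δσ = qB/(B+z) = 100×4.7/(4.7+2.85) = 62.252 kPa
Final effective stress: σ'_f = σ'_0 + Δσ = 29.998 + 62.252 = 92.25 kPa.
Normally consolidated clay, so the full stress increment lies on the virgin compression line:
S_c = C_c·H/(1+e₀)·log₁₀(σ'_f/σ'_0) = 0.38×2.1/(1+0.72)×log₁₀(92.25/29.998)
    = 0.46395 × 0.48787 = 0.2263 m

S_c ≈ 0.226 m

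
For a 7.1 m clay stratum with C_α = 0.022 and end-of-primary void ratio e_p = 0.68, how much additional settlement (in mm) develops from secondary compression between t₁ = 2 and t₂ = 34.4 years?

S_s ≈ 115 mm

Secondary compression: S_s = C_α·H/(1+e_p)·log₁₀(t₂/t₁)
S_s = 0.022×7.1/(1+0.68)×log₁₀(34.4/2)
    = 0.09298 × 1.236 = 0.1149 m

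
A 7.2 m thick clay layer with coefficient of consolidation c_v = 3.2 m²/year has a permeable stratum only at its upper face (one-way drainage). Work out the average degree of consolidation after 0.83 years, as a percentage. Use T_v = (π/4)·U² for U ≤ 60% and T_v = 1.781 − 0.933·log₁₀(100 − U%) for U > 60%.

U ≈ 25.5 %

Drainage path length: H_d = H = 7.2 m (single drainage).
T_v = c_v·t/H_d² = 3.2×0.83/7.2² = 0.051235.
T_v = 0.051235 corresponds to the U ≤ 60% branch:
U = √(4T_v/π) = 0.2554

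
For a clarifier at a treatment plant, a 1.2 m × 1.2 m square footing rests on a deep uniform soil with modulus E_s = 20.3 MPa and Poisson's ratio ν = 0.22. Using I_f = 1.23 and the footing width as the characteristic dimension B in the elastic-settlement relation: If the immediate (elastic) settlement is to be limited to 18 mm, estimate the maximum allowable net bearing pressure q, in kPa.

E_s = 20.3 MPa = 20300 kPa.
S_e = q·B·(1−ν²)/E_s · I_f  ⇒  q = S_e·E_s / (B·(1−ν²)·I_f).
q = 0.018 × 20300 / (1.2 × 0.9516 × 1.23) = 260.2 kPa

q ≈ 260 kPa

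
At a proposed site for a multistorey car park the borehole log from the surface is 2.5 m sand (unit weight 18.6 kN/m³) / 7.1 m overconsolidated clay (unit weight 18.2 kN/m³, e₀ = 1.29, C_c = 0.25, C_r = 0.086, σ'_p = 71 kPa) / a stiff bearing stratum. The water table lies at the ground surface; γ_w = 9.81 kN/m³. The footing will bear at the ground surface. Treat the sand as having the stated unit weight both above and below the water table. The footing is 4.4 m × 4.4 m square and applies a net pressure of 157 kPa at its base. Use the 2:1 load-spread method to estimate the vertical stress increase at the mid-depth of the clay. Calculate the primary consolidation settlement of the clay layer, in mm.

S_c ≈ 75.1 mm

Mid-depth of clay below the ground surface: z = 2.5 + 7.1/2 = 6.05 m.
Total vertical stress at mid-clay: σ_v = 18.6×2.5 + 18.2×3.55 = 111.11 kPa.
Pore pressure: u = 9.81×(6.05 − 0) = 59.351 kPa.
Initial effective stress: σ'_0 = σ_v − u = 111.11 − 59.351 = 51.759 kPa.
Stress increase at mid-clay by the 2:1 spreading method:
Δσ = qBL/((B+z)(L+z)) = 157×4.4×4.4/((4.4+6.05)(4.4+6.05)) = 27.834 kPa
Final effective stress: σ'_f = 51.759 + 27.834 = 79.593 kPa.
σ'_f = 79.593 > σ'_p = 71 kPa, so the stress path crosses the preconsolidation pressure — recompression up to σ'_p, then virgin compression beyond:
S_c = H/(1+e₀)·[C_r·log₁₀(σ'_p/σ'_0) + C_c·log₁₀(σ'_f/σ'_p)]
    = 7.1/2.29 × [0.086×log₁₀(71/51.759) + 0.25×log₁₀(79.593/71)]
    = 3.1004 × [0.011805 + 0.012404] = 0.07506 m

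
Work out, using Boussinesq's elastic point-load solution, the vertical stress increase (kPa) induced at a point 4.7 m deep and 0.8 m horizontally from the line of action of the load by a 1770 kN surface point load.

Boussinesq vertical stress below a point load on an elastic half-space:
Δσ_z = 3P/(2πz²) · [1 + (r/z)²]^(−5/2)
r/z = 0.8/4.7 = 0.17021; [1+(r/z)²]^(−5/2) = 0.93109.
Δσ_z = 3×1770/(2π×4.7²) × 0.93109 = 38.258 × 0.93109 = 35.62 kPa

Δσ_z ≈ 35.6 kPa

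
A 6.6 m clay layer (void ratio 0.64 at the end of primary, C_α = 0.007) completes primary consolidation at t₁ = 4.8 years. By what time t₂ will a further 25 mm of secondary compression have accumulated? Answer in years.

t₂ ≈ 37 years

S_s = C_α·H/(1+e_p)·log₁₀(t₂/t₁) ⇒ log₁₀(t₂/t₁) = S_s·(1+e_p)/(C_α·H).
log₁₀(t₂/t₁) = 0.025 × (1+0.64) / (0.007×6.6) = 0.8874
t₂ = t₁ × 10^0.8874 = 4.8 × 7.717 = 37.04 years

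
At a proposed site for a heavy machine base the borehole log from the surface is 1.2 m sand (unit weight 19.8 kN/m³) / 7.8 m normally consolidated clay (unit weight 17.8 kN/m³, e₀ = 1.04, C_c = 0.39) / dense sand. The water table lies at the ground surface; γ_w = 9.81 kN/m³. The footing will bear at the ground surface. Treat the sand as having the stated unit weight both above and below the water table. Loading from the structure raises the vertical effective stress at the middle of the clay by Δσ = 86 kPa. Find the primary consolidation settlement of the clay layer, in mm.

Mid-depth of clay below the ground surface: z = 1.2 + 7.8/2 = 5.1 m.
Total vertical stress at mid-clay: σ_v = 19.8×1.2 + 17.8×3.9 = 93.18 kPa.
Pore pressure: u = 9.81×(5.1 − 0) = 50.031 kPa.
Initial effective stress: σ'_0 = σ_v − u = 93.18 − 50.031 = 43.149 kPa.
Final effective stress: σ'_f = σ'_0 + Δσ = 43.149 + 86 = 129.15 kPa.
Normally consolidated clay, so the full stress increment lies on the virgin compression line:
S_c = C_c·H/(1+e₀)·log₁₀(σ'_f/σ'_0) = 0.39×7.8/(1+1.04)×log₁₀(129.15/43.149)
    = 1.4912 × 0.47612 = 0.71 m

S_c ≈ 710 mm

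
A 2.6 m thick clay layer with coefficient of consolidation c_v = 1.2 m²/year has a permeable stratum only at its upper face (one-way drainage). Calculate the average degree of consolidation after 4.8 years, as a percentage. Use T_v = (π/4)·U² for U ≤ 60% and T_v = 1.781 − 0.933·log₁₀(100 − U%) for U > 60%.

U ≈ 90.1 %

Drainage path length: H_d = H = 2.6 m (single drainage).
T_v = c_v·t/H_d² = 1.2×4.8/2.6² = 0.85207.
T_v = 0.85207 corresponds to the U > 60% branch:
U = 1 − 10^((1.781 − T_v)/0.933)/100 = 0.901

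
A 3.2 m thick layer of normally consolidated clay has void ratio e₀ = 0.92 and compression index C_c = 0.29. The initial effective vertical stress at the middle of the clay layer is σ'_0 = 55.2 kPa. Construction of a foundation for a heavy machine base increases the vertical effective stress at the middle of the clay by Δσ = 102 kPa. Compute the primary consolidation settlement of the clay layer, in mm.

Final effective stress: σ'_f = σ'_0 + Δσ = 55.2 + 102 = 157.2 kPa.
Normally consolidated clay, so the full stress increment lies on the virgin compression line:
S_c = C_c·H/(1+e₀)·log₁₀(σ'_f/σ'_0) = 0.29×3.2/(1+0.92)×log₁₀(157.2/55.2)
    = 0.48333 × 0.45451 = 0.2197 m

S_c ≈ 220 mm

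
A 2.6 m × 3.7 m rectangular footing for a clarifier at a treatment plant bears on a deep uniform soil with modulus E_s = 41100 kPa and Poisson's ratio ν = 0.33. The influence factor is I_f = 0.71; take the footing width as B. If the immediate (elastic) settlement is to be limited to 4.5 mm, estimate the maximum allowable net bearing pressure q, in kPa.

S_e = q·B·(1−ν²)/E_s · I_f  ⇒  q = S_e·E_s / (B·(1−ν²)·I_f).
q = 0.0045 × 41100 / (2.6 × 0.8911 × 0.71) = 112.4 kPa

q ≈ 112 kPa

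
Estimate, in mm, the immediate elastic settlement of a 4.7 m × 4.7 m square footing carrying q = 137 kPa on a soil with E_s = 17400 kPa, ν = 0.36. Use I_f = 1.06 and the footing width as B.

Immediate (elastic) settlement: S_e = q·B·(1−ν²)/E_s · I_f.
S_e = 137 × 4.7 × (1 − 0.36²) / 17400 × 1.06
    = 137 × 4.7 × 0.8704 / 17400 × 1.06
    = 0.03414 m = 34.14 mm

S_e ≈ 34.1 mm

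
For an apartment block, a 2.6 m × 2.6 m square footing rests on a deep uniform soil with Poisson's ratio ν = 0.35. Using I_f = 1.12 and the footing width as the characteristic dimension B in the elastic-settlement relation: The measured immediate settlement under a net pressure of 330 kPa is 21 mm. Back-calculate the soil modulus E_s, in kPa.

E_s ≈ 40200 kPa

S_e = q·B·(1−ν²)/E_s · I_f  ⇒  E_s = q·B·(1−ν²)·I_f / S_e.
E_s = 330 × 2.6 × 0.8775 × 1.12 / 0.021 = 40150 kPa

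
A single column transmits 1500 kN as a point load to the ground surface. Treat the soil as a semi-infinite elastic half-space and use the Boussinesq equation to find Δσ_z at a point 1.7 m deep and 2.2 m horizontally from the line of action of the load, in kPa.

Boussinesq vertical stress below a point load on an elastic half-space:
Δσ_z = 3P/(2πz²) · [1 + (r/z)²]^(−5/2)
r/z = 2.2/1.7 = 1.2941; [1+(r/z)²]^(−5/2) = 0.085466.
Δσ_z = 3×1500/(2π×1.7²) × 0.085466 = 247.82 × 0.085466 = 21.18 kPa

Δσ_z ≈ 21.2 kPa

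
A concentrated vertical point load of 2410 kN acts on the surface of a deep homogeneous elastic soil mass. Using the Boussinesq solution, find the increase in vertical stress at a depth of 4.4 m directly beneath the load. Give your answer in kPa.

Δσ_z ≈ 59.4 kPa

Boussinesq vertical stress below a point load on an elastic half-space:
Δσ_z = 3P/(2πz²) · [1 + (r/z)²]^(−5/2)
r/z = 0/4.4 = 0; [1+(r/z)²]^(−5/2) = 1.
Δσ_z = 3×2410/(2π×4.4²) × 1 = 59.436 × 1 = 59.44 kPa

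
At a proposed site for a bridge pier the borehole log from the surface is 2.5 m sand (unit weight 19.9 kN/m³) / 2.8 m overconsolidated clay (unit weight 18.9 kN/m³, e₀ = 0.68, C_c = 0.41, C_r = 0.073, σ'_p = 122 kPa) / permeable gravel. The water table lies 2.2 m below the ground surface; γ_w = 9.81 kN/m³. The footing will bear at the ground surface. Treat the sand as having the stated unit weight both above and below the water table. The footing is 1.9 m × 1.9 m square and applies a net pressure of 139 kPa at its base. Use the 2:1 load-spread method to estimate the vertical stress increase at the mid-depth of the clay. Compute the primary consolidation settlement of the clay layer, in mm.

Mid-depth of clay below the ground surface: z = 2.5 + 2.8/2 = 3.9 m.
Total vertical stress at mid-clay: σ_v = 19.9×2.5 + 18.9×1.4 = 76.21 kPa.
Pore pressure: u = 9.81×(3.9 − 2.2) = 16.677 kPa.
Initial effective stress: σ'_0 = σ_v − u = 76.21 − 16.677 = 59.533 kPa.
Stress increase at mid-clay by the 2:1 spreading method:
Δσ = qBL/((B+z)(L+z)) = 139×1.9×1.9/((1.9+3.9)(1.9+3.9)) = 14.916 kPa
Final effective stress: σ'_f = 59.533 + 14.916 = 74.449 kPa.
σ'_f = 74.449 ≤ σ'_p = 122 kPa, so the clay remains overconsolidated and only the recompression index applies:
S_c = C_r·H/(1+e₀)·log₁₀(σ'_f/σ'_0) = 0.073×2.8/1.68×log₁₀(74.449/59.533)
    = 0.12167 × 0.097101 = 0.01181 m

S_c ≈ 11.8 mm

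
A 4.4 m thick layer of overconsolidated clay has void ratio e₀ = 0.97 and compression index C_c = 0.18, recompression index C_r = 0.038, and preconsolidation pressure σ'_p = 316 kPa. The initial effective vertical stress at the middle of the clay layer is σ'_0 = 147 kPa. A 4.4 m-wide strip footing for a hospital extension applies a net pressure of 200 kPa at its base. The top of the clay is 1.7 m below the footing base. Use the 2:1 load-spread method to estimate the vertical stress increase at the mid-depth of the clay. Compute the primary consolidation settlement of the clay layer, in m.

S_c ≈ 0.02 m

Mid-depth of clay below the footing base: z = 1.7 + 4.4/2 = 3.9 m.
Stress increase at mid-clay by the 2:1 spreading method:
Δσ = qB/(B+z) = 200×4.4/(4.4+3.9) = 106.02 kPa
Final effective stress: σ'_f = 147 + 106.02 = 253.02 kPa.
σ'_f = 253.02 ≤ σ'_p = 316 kPa, so the clay remains overconsolidated and only the recompression index applies:
S_c = C_r·H/(1+e₀)·log₁₀(σ'_f/σ'_0) = 0.038×4.4/1.97×log₁₀(253.02/147)
    = 0.084873 × 0.23584 = 0.02002 m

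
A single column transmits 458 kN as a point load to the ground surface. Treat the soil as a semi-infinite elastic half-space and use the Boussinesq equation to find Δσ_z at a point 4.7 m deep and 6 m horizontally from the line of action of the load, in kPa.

Δσ_z ≈ 0.883 kPa

Boussinesq vertical stress below a point load on an elastic half-space:
Δσ_z = 3P/(2πz²) · [1 + (r/z)²]^(−5/2)
r/z = 6/4.7 = 1.2766; [1+(r/z)²]^(−5/2) = 0.089174.
Δσ_z = 3×458/(2π×4.7²) × 0.089174 = 9.8995 × 0.089174 = 0.8828 kPa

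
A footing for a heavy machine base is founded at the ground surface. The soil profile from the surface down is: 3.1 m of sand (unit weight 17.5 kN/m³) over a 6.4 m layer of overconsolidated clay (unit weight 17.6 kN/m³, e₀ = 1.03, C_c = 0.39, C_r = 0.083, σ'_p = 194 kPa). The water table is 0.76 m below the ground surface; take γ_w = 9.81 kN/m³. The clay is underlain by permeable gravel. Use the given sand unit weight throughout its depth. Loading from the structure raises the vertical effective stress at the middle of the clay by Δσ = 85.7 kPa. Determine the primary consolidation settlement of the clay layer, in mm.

S_c ≈ 105 mm

Mid-depth of clay below the ground surface: z = 3.1 + 6.4/2 = 6.3 m.
Total vertical stress at mid-clay: σ_v = 17.5×3.1 + 17.6×3.2 = 110.57 kPa.
Pore pressure: u = 9.81×(6.3 − 0.76) = 54.347 kPa.
Initial effective stress: σ'_0 = σ_v − u = 110.57 − 54.347 = 56.223 kPa.
Final effective stress: σ'_f = 56.223 + 85.7 = 141.92 kPa.
σ'_f = 141.92 ≤ σ'_p = 194 kPa, so the clay remains overconsolidated and only the recompression index applies:
S_c = C_r·H/(1+e₀)·log₁₀(σ'_f/σ'_0) = 0.083×6.4/2.03×log₁₀(141.92/56.223)
    = 0.26167 × 0.40213 = 0.1052 m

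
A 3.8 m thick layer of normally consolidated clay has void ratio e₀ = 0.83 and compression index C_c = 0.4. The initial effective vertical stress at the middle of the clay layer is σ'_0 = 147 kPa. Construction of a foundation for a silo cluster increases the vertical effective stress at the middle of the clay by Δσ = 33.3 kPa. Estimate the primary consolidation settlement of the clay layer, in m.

Final effective stress: σ'_f = σ'_0 + Δσ = 147 + 33.3 = 180.3 kPa.
Normally consolidated clay, so the full stress increment lies on the virgin compression line:
S_c = C_c·H/(1+e₀)·log₁₀(σ'_f/σ'_0) = 0.4×3.8/(1+0.83)×log₁₀(180.3/147)
    = 0.8306 × 0.088678 = 0.07366 m

S_c ≈ 0.0737 m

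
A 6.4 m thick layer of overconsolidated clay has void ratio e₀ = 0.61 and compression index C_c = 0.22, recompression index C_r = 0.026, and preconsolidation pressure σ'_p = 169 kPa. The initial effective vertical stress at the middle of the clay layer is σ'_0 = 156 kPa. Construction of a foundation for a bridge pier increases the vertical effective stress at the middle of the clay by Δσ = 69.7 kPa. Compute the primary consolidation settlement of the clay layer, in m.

Final effective stress: σ'_f = 156 + 69.7 = 225.7 kPa.
σ'_f = 225.7 > σ'_p = 169 kPa, so the stress path crosses the preconsolidation pressure — recompression up to σ'_p, then virgin compression beyond:
S_c = H/(1+e₀)·[C_r·log₁₀(σ'_p/σ'_0) + C_c·log₁₀(σ'_f/σ'_p)]
    = 6.4/1.61 × [0.026×log₁₀(169/156) + 0.22×log₁₀(225.7/169)]
    = 3.9752 × [0.00090381 + 0.027642] = 0.1135 m

S_c ≈ 0.113 m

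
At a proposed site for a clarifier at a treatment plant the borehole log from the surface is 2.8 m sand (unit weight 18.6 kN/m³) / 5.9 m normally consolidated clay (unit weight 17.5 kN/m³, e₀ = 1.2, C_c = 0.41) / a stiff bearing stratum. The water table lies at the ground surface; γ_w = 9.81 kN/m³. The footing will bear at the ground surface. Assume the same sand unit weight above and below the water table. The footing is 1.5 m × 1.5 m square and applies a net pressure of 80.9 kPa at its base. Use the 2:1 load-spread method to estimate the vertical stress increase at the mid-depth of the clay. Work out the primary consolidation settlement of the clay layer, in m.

S_c ≈ 0.0337 m

Mid-depth of clay below the ground surface: z = 2.8 + 5.9/2 = 5.75 m.
Total vertical stress at mid-clay: σ_v = 18.6×2.8 + 17.5×2.95 = 103.7 kPa.
Pore pressure: u = 9.81×(5.75 − 0) = 56.408 kPa.
Initial effective stress: σ'_0 = σ_v − u = 103.7 − 56.408 = 47.292 kPa.
Stress increase at mid-clay by the 2:1 spreading method:
Δσ = qBL/((B+z)(L+z)) = 80.9×1.5×1.5/((1.5+5.75)(1.5+5.75)) = 3.463 kPa
Final effective stress: σ'_f = σ'_0 + Δσ = 47.292 + 3.463 = 50.755 kPa.
Normally consolidated clay, so the full stress increment lies on the virgin compression line:
S_c = C_c·H/(1+e₀)·log₁₀(σ'_f/σ'_0) = 0.41×5.9/(1+1.2)×log₁₀(50.755/47.292)
    = 1.0995 × 0.030691 = 0.03374 m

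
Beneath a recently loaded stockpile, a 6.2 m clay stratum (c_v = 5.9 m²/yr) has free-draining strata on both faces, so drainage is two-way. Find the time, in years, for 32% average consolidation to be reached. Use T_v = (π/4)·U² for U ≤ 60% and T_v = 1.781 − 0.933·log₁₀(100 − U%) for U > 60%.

t ≈ 0.131 years

Drainage path length: H_d = H/2 = 3.1 m (double drainage).
U ≤ 60%: T_v = (π/4)·U² = (π/4)×0.32² = 0.080425.
t = T_v·H_d²/c_v = 0.080425×3.1²/5.9 = 0.131 years.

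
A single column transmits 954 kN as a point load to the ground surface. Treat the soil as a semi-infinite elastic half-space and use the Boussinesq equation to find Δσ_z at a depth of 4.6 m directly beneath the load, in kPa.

Δσ_z ≈ 21.5 kPa

Boussinesq vertical stress below a point load on an elastic half-space:
Δσ_z = 3P/(2πz²) · [1 + (r/z)²]^(−5/2)
r/z = 0/4.6 = 0; [1+(r/z)²]^(−5/2) = 1.
Δσ_z = 3×954/(2π×4.6²) × 1 = 21.527 × 1 = 21.53 kPa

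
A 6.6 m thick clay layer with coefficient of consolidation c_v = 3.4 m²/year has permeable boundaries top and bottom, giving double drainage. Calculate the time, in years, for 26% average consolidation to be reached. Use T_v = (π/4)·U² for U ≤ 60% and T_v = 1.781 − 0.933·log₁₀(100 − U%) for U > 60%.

Drainage path length: H_d = H/2 = 3.3 m (double drainage).
U ≤ 60%: T_v = (π/4)·U² = (π/4)×0.26² = 0.053093.
t = T_v·H_d²/c_v = 0.053093×3.3²/3.4 = 0.1701 years.

t ≈ 0.17 years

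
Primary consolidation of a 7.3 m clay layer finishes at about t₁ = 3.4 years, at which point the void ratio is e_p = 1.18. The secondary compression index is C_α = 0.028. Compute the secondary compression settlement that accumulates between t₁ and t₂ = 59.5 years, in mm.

Secondary compression: S_s = C_α·H/(1+e_p)·log₁₀(t₂/t₁)
S_s = 0.028×7.3/(1+1.18)×log₁₀(59.5/3.4)
    = 0.09376 × 1.243 = 0.1165 m

S_s ≈ 117 mm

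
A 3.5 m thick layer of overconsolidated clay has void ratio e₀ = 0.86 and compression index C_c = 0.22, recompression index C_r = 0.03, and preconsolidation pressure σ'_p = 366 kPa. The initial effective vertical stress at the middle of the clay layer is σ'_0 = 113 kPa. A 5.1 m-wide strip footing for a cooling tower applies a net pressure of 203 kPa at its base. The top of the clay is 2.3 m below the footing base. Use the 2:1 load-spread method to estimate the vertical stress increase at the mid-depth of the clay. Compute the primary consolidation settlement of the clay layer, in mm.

Mid-depth of clay below the footing base: z = 2.3 + 3.5/2 = 4.05 m.
Stress increase at mid-clay by the 2:1 spreading method:
Δσ = qB/(B+z) = 203×5.1/(5.1+4.05) = 113.15 kPa
Final effective stress: σ'_f = 113 + 113.15 = 226.15 kPa.
σ'_f = 226.15 ≤ σ'_p = 366 kPa, so the clay remains overconsolidated and only the recompression index applies:
S_c = C_r·H/(1+e₀)·log₁₀(σ'_f/σ'_0) = 0.03×3.5/1.86×log₁₀(226.15/113)
    = 0.056451 × 0.30132 = 0.01701 m

S_c ≈ 17 mm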